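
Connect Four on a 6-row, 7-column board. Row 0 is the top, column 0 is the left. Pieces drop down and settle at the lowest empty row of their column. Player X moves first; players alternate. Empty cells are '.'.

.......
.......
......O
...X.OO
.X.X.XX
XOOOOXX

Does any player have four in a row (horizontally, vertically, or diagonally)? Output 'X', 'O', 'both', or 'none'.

O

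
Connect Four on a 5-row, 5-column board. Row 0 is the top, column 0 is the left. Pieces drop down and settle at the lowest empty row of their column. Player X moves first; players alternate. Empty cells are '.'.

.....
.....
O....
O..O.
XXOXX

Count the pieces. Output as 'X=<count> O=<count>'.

X=4 O=4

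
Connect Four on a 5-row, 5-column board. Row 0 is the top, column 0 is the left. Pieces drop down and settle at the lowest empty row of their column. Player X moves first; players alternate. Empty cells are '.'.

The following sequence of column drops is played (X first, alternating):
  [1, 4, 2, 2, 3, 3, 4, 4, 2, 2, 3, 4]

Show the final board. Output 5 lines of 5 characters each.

Answer: .....
..O.O
..XXO
..OOX
.XXXO

Derivation:
Move 1: X drops in col 1, lands at row 4
Move 2: O drops in col 4, lands at row 4
Move 3: X drops in col 2, lands at row 4
Move 4: O drops in col 2, lands at row 3
Move 5: X drops in col 3, lands at row 4
Move 6: O drops in col 3, lands at row 3
Move 7: X drops in col 4, lands at row 3
Move 8: O drops in col 4, lands at row 2
Move 9: X drops in col 2, lands at row 2
Move 10: O drops in col 2, lands at row 1
Move 11: X drops in col 3, lands at row 2
Move 12: O drops in col 4, lands at row 1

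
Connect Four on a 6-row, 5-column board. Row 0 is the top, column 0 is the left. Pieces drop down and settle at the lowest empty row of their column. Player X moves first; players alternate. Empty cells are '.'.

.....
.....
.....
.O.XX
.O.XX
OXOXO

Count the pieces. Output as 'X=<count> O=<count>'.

X=6 O=5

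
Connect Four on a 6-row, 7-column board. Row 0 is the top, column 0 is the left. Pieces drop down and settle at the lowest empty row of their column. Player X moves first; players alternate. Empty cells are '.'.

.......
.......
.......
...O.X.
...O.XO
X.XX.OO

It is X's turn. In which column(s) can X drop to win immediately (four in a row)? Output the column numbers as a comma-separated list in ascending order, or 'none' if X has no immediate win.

Answer: 1

Derivation:
col 0: drop X → no win
col 1: drop X → WIN!
col 2: drop X → no win
col 3: drop X → no win
col 4: drop X → no win
col 5: drop X → no win
col 6: drop X → no win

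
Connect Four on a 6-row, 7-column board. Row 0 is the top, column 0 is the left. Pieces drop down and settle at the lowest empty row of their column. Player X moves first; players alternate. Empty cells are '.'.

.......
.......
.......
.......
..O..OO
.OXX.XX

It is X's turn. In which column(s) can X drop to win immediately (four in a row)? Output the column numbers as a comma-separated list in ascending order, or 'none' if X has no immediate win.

col 0: drop X → no win
col 1: drop X → no win
col 2: drop X → no win
col 3: drop X → no win
col 4: drop X → WIN!
col 5: drop X → no win
col 6: drop X → no win

Answer: 4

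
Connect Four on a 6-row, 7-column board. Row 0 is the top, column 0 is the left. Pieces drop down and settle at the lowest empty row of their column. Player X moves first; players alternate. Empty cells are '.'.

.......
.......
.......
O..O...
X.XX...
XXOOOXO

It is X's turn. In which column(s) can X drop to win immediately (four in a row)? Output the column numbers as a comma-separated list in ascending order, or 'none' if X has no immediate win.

col 0: drop X → no win
col 1: drop X → WIN!
col 2: drop X → no win
col 3: drop X → no win
col 4: drop X → no win
col 5: drop X → no win
col 6: drop X → no win

Answer: 1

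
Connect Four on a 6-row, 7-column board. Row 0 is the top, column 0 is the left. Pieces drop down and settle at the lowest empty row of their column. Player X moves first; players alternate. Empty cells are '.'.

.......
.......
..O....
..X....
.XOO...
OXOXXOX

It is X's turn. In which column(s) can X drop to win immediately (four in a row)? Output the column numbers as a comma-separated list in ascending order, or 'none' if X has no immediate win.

Answer: none

Derivation:
col 0: drop X → no win
col 1: drop X → no win
col 2: drop X → no win
col 3: drop X → no win
col 4: drop X → no win
col 5: drop X → no win
col 6: drop X → no win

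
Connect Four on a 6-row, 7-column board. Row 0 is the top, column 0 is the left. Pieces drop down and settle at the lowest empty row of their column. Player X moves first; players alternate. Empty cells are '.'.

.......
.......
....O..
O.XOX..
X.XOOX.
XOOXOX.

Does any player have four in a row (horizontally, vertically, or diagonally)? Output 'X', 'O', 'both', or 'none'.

none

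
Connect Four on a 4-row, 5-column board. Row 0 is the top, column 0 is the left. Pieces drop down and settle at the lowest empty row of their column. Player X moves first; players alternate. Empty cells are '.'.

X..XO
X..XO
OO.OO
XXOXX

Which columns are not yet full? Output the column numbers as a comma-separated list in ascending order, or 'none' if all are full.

col 0: top cell = 'X' → FULL
col 1: top cell = '.' → open
col 2: top cell = '.' → open
col 3: top cell = 'X' → FULL
col 4: top cell = 'O' → FULL

Answer: 1,2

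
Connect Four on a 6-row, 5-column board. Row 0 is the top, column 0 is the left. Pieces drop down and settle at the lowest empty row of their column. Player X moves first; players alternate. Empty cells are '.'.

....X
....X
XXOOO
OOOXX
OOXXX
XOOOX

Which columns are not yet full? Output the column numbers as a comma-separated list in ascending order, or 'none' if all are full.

col 0: top cell = '.' → open
col 1: top cell = '.' → open
col 2: top cell = '.' → open
col 3: top cell = '.' → open
col 4: top cell = 'X' → FULL

Answer: 0,1,2,3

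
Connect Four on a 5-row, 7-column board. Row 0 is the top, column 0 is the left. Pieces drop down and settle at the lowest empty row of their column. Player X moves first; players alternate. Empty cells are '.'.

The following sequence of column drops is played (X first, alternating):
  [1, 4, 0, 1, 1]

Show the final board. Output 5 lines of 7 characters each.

Answer: .......
.......
.X.....
.O.....
XX..O..

Derivation:
Move 1: X drops in col 1, lands at row 4
Move 2: O drops in col 4, lands at row 4
Move 3: X drops in col 0, lands at row 4
Move 4: O drops in col 1, lands at row 3
Move 5: X drops in col 1, lands at row 2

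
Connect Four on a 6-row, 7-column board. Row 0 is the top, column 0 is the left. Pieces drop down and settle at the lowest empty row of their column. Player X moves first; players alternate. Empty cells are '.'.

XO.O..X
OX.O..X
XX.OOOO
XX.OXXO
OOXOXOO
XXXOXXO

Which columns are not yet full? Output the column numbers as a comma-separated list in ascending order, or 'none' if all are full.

Answer: 2,4,5

Derivation:
col 0: top cell = 'X' → FULL
col 1: top cell = 'O' → FULL
col 2: top cell = '.' → open
col 3: top cell = 'O' → FULL
col 4: top cell = '.' → open
col 5: top cell = '.' → open
col 6: top cell = 'X' → FULL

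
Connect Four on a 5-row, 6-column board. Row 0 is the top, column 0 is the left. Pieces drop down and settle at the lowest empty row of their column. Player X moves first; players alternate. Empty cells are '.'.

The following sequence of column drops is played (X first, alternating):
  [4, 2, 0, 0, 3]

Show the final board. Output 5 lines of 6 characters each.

Move 1: X drops in col 4, lands at row 4
Move 2: O drops in col 2, lands at row 4
Move 3: X drops in col 0, lands at row 4
Move 4: O drops in col 0, lands at row 3
Move 5: X drops in col 3, lands at row 4

Answer: ......
......
......
O.....
X.OXX.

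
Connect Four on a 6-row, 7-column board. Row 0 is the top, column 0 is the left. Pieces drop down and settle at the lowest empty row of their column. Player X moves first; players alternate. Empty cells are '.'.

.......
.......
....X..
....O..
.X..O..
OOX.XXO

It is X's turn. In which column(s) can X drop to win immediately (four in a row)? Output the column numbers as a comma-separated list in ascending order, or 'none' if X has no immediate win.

Answer: 3

Derivation:
col 0: drop X → no win
col 1: drop X → no win
col 2: drop X → no win
col 3: drop X → WIN!
col 4: drop X → no win
col 5: drop X → no win
col 6: drop X → no win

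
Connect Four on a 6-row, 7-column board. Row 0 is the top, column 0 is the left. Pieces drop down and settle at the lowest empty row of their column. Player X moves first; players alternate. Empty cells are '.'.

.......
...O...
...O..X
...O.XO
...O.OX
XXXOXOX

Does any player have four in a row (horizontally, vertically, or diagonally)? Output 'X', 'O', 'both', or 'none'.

O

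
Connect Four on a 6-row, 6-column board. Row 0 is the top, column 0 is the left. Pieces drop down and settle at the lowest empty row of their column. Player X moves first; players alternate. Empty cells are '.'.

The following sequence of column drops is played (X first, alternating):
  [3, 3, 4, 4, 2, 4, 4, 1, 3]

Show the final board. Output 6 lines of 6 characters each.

Answer: ......
......
....X.
...XO.
...OO.
.OXXX.

Derivation:
Move 1: X drops in col 3, lands at row 5
Move 2: O drops in col 3, lands at row 4
Move 3: X drops in col 4, lands at row 5
Move 4: O drops in col 4, lands at row 4
Move 5: X drops in col 2, lands at row 5
Move 6: O drops in col 4, lands at row 3
Move 7: X drops in col 4, lands at row 2
Move 8: O drops in col 1, lands at row 5
Move 9: X drops in col 3, lands at row 3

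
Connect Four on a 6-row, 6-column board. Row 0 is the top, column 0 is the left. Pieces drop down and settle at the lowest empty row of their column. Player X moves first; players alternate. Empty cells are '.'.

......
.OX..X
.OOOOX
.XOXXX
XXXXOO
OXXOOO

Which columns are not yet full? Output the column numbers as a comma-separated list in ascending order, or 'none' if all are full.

Answer: 0,1,2,3,4,5

Derivation:
col 0: top cell = '.' → open
col 1: top cell = '.' → open
col 2: top cell = '.' → open
col 3: top cell = '.' → open
col 4: top cell = '.' → open
col 5: top cell = '.' → open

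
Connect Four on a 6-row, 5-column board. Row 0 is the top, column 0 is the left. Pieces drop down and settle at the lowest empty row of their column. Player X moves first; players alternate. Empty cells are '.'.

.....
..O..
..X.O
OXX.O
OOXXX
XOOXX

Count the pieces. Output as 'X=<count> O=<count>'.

X=9 O=8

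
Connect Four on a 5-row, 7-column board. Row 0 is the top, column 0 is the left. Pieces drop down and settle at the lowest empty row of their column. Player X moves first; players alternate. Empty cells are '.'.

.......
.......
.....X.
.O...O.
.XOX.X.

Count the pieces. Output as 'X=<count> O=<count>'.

X=4 O=3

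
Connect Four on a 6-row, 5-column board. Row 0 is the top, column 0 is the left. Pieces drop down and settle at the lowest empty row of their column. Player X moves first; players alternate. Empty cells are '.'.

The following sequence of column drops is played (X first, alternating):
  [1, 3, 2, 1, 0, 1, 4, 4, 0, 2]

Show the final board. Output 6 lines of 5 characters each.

Move 1: X drops in col 1, lands at row 5
Move 2: O drops in col 3, lands at row 5
Move 3: X drops in col 2, lands at row 5
Move 4: O drops in col 1, lands at row 4
Move 5: X drops in col 0, lands at row 5
Move 6: O drops in col 1, lands at row 3
Move 7: X drops in col 4, lands at row 5
Move 8: O drops in col 4, lands at row 4
Move 9: X drops in col 0, lands at row 4
Move 10: O drops in col 2, lands at row 4

Answer: .....
.....
.....
.O...
XOO.O
XXXOX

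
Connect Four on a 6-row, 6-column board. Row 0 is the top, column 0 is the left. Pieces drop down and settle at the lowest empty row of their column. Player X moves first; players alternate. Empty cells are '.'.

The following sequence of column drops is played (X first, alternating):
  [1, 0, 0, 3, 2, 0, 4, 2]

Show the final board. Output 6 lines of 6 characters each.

Move 1: X drops in col 1, lands at row 5
Move 2: O drops in col 0, lands at row 5
Move 3: X drops in col 0, lands at row 4
Move 4: O drops in col 3, lands at row 5
Move 5: X drops in col 2, lands at row 5
Move 6: O drops in col 0, lands at row 3
Move 7: X drops in col 4, lands at row 5
Move 8: O drops in col 2, lands at row 4

Answer: ......
......
......
O.....
X.O...
OXXOX.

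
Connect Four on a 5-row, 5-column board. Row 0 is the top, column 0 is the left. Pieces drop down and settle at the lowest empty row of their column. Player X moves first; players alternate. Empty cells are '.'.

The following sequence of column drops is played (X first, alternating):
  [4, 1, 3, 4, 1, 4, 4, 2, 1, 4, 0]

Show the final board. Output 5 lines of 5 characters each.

Move 1: X drops in col 4, lands at row 4
Move 2: O drops in col 1, lands at row 4
Move 3: X drops in col 3, lands at row 4
Move 4: O drops in col 4, lands at row 3
Move 5: X drops in col 1, lands at row 3
Move 6: O drops in col 4, lands at row 2
Move 7: X drops in col 4, lands at row 1
Move 8: O drops in col 2, lands at row 4
Move 9: X drops in col 1, lands at row 2
Move 10: O drops in col 4, lands at row 0
Move 11: X drops in col 0, lands at row 4

Answer: ....O
....X
.X..O
.X..O
XOOXX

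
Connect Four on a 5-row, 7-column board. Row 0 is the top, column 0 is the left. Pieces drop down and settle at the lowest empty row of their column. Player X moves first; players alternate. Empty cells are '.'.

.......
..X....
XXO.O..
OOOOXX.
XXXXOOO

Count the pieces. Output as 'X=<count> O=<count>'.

X=9 O=9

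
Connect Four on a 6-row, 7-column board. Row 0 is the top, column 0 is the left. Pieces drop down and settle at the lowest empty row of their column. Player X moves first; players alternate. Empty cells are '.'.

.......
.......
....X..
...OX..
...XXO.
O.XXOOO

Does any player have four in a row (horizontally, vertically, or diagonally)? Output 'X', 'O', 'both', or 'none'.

none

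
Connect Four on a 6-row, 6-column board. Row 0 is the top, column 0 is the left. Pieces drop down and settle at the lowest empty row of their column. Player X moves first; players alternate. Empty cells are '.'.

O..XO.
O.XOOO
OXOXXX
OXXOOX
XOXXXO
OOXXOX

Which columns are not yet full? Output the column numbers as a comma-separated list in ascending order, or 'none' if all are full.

Answer: 1,2,5

Derivation:
col 0: top cell = 'O' → FULL
col 1: top cell = '.' → open
col 2: top cell = '.' → open
col 3: top cell = 'X' → FULL
col 4: top cell = 'O' → FULL
col 5: top cell = '.' → open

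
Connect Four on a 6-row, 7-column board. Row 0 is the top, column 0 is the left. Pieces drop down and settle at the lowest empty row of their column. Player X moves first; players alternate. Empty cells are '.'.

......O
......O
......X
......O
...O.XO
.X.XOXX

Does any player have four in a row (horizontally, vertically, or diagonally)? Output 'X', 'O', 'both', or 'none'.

none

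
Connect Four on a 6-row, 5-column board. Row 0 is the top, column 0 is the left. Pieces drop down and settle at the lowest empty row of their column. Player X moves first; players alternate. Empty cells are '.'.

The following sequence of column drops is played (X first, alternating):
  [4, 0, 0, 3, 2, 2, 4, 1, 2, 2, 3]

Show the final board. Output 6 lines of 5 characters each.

Move 1: X drops in col 4, lands at row 5
Move 2: O drops in col 0, lands at row 5
Move 3: X drops in col 0, lands at row 4
Move 4: O drops in col 3, lands at row 5
Move 5: X drops in col 2, lands at row 5
Move 6: O drops in col 2, lands at row 4
Move 7: X drops in col 4, lands at row 4
Move 8: O drops in col 1, lands at row 5
Move 9: X drops in col 2, lands at row 3
Move 10: O drops in col 2, lands at row 2
Move 11: X drops in col 3, lands at row 4

Answer: .....
.....
..O..
..X..
X.OXX
OOXOX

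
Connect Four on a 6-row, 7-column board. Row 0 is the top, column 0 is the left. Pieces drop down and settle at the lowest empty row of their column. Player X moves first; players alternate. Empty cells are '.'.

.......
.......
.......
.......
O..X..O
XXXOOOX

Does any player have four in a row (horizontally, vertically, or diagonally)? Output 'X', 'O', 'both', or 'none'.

none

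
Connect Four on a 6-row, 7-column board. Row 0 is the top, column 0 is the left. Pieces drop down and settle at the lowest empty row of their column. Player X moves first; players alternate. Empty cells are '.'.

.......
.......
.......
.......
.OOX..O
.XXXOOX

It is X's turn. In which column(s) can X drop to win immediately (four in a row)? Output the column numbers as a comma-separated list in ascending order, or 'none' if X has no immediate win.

col 0: drop X → WIN!
col 1: drop X → no win
col 2: drop X → no win
col 3: drop X → no win
col 4: drop X → no win
col 5: drop X → no win
col 6: drop X → no win

Answer: 0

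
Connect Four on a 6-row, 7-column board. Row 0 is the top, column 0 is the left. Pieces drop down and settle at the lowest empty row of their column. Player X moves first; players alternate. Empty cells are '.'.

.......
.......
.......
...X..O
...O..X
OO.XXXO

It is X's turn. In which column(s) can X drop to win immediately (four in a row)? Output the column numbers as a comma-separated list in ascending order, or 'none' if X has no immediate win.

col 0: drop X → no win
col 1: drop X → no win
col 2: drop X → WIN!
col 3: drop X → no win
col 4: drop X → no win
col 5: drop X → no win
col 6: drop X → no win

Answer: 2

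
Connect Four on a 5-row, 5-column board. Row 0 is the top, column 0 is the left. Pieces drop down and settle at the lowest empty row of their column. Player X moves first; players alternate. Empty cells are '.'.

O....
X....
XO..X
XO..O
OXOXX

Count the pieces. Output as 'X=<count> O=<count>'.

X=7 O=6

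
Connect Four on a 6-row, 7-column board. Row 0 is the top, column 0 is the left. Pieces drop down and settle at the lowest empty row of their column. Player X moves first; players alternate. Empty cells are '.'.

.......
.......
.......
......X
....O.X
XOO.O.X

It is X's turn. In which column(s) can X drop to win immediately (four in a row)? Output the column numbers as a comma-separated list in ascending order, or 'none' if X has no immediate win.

col 0: drop X → no win
col 1: drop X → no win
col 2: drop X → no win
col 3: drop X → no win
col 4: drop X → no win
col 5: drop X → no win
col 6: drop X → WIN!

Answer: 6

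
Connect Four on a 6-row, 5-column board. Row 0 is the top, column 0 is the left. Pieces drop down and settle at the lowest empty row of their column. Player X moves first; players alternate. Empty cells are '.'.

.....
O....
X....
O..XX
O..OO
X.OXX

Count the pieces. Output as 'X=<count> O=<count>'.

X=6 O=6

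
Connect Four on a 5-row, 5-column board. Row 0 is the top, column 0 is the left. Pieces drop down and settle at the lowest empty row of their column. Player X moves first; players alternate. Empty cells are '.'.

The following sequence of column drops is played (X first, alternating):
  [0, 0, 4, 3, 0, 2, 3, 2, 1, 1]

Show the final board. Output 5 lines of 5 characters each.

Answer: .....
.....
X....
OOOX.
XXOOX

Derivation:
Move 1: X drops in col 0, lands at row 4
Move 2: O drops in col 0, lands at row 3
Move 3: X drops in col 4, lands at row 4
Move 4: O drops in col 3, lands at row 4
Move 5: X drops in col 0, lands at row 2
Move 6: O drops in col 2, lands at row 4
Move 7: X drops in col 3, lands at row 3
Move 8: O drops in col 2, lands at row 3
Move 9: X drops in col 1, lands at row 4
Move 10: O drops in col 1, lands at row 3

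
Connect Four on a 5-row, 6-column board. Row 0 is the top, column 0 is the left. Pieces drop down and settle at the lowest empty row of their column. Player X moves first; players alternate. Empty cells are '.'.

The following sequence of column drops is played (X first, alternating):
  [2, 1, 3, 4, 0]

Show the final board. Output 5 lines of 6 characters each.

Answer: ......
......
......
......
XOXXO.

Derivation:
Move 1: X drops in col 2, lands at row 4
Move 2: O drops in col 1, lands at row 4
Move 3: X drops in col 3, lands at row 4
Move 4: O drops in col 4, lands at row 4
Move 5: X drops in col 0, lands at row 4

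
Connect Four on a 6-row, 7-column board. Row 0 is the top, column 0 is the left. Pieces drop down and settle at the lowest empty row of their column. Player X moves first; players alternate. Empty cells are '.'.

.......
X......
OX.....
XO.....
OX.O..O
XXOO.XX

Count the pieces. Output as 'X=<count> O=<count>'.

X=8 O=7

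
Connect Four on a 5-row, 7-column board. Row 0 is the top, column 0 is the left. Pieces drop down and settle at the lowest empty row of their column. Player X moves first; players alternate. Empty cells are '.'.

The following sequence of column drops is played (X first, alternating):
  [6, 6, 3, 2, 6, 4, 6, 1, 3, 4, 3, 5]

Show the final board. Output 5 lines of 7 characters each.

Move 1: X drops in col 6, lands at row 4
Move 2: O drops in col 6, lands at row 3
Move 3: X drops in col 3, lands at row 4
Move 4: O drops in col 2, lands at row 4
Move 5: X drops in col 6, lands at row 2
Move 6: O drops in col 4, lands at row 4
Move 7: X drops in col 6, lands at row 1
Move 8: O drops in col 1, lands at row 4
Move 9: X drops in col 3, lands at row 3
Move 10: O drops in col 4, lands at row 3
Move 11: X drops in col 3, lands at row 2
Move 12: O drops in col 5, lands at row 4

Answer: .......
......X
...X..X
...XO.O
.OOXOOX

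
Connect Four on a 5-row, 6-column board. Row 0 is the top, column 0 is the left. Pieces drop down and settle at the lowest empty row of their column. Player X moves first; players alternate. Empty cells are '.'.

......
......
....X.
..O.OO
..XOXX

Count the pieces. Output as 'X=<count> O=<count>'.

X=4 O=4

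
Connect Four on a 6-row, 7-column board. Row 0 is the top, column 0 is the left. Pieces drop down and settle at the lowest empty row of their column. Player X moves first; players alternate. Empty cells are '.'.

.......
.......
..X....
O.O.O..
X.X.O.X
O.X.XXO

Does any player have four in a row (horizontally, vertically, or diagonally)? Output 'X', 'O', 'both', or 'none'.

none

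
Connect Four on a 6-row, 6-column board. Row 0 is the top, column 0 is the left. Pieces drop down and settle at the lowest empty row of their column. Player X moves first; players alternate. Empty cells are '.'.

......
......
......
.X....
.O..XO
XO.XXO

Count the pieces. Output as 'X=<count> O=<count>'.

X=5 O=4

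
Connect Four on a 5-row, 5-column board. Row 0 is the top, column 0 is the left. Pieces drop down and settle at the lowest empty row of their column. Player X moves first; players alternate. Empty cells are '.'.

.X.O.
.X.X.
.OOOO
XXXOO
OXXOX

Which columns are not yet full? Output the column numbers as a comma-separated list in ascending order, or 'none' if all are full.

Answer: 0,2,4

Derivation:
col 0: top cell = '.' → open
col 1: top cell = 'X' → FULL
col 2: top cell = '.' → open
col 3: top cell = 'O' → FULL
col 4: top cell = '.' → open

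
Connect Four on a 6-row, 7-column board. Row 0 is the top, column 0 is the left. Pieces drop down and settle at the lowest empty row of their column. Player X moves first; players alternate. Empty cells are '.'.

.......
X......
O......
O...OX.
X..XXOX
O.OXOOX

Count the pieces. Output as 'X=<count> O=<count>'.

X=8 O=8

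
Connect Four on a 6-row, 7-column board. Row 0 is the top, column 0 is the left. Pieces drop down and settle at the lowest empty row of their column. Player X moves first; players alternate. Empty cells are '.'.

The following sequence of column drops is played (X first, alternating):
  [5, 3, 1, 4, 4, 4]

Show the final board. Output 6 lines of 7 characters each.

Answer: .......
.......
.......
....O..
....X..
.X.OOX.

Derivation:
Move 1: X drops in col 5, lands at row 5
Move 2: O drops in col 3, lands at row 5
Move 3: X drops in col 1, lands at row 5
Move 4: O drops in col 4, lands at row 5
Move 5: X drops in col 4, lands at row 4
Move 6: O drops in col 4, lands at row 3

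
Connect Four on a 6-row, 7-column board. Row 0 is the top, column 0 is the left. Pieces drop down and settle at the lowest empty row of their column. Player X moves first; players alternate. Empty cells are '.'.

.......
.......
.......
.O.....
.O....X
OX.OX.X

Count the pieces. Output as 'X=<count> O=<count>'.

X=4 O=4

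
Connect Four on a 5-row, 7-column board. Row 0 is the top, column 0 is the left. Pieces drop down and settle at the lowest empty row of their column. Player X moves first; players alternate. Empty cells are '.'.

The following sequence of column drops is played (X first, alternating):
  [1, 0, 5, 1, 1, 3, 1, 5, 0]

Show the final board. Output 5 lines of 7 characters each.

Move 1: X drops in col 1, lands at row 4
Move 2: O drops in col 0, lands at row 4
Move 3: X drops in col 5, lands at row 4
Move 4: O drops in col 1, lands at row 3
Move 5: X drops in col 1, lands at row 2
Move 6: O drops in col 3, lands at row 4
Move 7: X drops in col 1, lands at row 1
Move 8: O drops in col 5, lands at row 3
Move 9: X drops in col 0, lands at row 3

Answer: .......
.X.....
.X.....
XO...O.
OX.O.X.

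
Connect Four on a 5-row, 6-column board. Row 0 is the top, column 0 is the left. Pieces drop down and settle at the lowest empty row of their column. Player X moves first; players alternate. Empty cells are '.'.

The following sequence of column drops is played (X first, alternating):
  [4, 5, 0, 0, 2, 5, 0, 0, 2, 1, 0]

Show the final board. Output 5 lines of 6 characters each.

Answer: X.....
O.....
X.....
O.X..O
XOX.XO

Derivation:
Move 1: X drops in col 4, lands at row 4
Move 2: O drops in col 5, lands at row 4
Move 3: X drops in col 0, lands at row 4
Move 4: O drops in col 0, lands at row 3
Move 5: X drops in col 2, lands at row 4
Move 6: O drops in col 5, lands at row 3
Move 7: X drops in col 0, lands at row 2
Move 8: O drops in col 0, lands at row 1
Move 9: X drops in col 2, lands at row 3
Move 10: O drops in col 1, lands at row 4
Move 11: X drops in col 0, lands at row 0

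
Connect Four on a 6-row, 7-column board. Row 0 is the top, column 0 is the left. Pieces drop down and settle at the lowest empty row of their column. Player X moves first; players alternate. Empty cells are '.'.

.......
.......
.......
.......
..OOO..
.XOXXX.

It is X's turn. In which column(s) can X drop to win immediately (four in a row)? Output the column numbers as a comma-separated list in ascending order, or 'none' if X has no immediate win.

col 0: drop X → no win
col 1: drop X → no win
col 2: drop X → no win
col 3: drop X → no win
col 4: drop X → no win
col 5: drop X → no win
col 6: drop X → WIN!

Answer: 6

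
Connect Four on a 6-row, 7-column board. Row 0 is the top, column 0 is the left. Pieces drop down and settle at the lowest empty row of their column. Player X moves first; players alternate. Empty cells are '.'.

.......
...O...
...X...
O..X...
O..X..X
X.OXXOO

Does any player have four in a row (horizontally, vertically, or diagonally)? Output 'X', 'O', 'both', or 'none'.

X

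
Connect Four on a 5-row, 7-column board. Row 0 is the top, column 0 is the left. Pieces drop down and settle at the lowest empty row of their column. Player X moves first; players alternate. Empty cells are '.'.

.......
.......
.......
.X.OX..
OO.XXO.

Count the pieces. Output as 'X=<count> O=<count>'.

X=4 O=4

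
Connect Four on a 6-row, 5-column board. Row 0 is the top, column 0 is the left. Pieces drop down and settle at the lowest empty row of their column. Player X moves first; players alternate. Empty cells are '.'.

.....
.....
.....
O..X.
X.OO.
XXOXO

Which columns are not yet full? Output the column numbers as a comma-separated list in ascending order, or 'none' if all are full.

col 0: top cell = '.' → open
col 1: top cell = '.' → open
col 2: top cell = '.' → open
col 3: top cell = '.' → open
col 4: top cell = '.' → open

Answer: 0,1,2,3,4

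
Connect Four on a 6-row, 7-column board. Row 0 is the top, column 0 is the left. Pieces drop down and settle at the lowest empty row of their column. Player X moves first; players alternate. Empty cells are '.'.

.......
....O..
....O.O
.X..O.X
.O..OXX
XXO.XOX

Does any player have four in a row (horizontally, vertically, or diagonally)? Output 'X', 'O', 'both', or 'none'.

O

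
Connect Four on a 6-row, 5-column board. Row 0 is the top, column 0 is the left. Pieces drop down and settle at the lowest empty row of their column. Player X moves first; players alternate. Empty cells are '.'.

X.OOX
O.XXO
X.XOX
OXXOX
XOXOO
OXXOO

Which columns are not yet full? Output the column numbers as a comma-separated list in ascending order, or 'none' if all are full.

Answer: 1

Derivation:
col 0: top cell = 'X' → FULL
col 1: top cell = '.' → open
col 2: top cell = 'O' → FULL
col 3: top cell = 'O' → FULL
col 4: top cell = 'X' → FULL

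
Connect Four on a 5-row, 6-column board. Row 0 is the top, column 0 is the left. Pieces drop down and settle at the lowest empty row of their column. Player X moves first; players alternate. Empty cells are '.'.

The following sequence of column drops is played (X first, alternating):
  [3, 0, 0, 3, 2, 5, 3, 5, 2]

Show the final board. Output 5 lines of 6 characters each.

Answer: ......
......
...X..
X.XO.O
O.XX.O

Derivation:
Move 1: X drops in col 3, lands at row 4
Move 2: O drops in col 0, lands at row 4
Move 3: X drops in col 0, lands at row 3
Move 4: O drops in col 3, lands at row 3
Move 5: X drops in col 2, lands at row 4
Move 6: O drops in col 5, lands at row 4
Move 7: X drops in col 3, lands at row 2
Move 8: O drops in col 5, lands at row 3
Move 9: X drops in col 2, lands at row 3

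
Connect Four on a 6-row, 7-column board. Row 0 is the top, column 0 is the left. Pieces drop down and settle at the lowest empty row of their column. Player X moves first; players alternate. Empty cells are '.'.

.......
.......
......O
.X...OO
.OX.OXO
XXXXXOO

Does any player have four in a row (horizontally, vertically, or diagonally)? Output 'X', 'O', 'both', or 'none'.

both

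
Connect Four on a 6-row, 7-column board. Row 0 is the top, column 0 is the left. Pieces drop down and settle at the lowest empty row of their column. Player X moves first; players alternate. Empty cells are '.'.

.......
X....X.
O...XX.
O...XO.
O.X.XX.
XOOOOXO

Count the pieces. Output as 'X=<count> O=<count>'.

X=10 O=9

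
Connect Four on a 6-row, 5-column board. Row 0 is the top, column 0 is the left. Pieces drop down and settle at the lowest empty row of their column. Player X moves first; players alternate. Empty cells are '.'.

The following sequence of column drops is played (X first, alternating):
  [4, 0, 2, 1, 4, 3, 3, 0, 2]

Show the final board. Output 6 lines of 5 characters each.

Answer: .....
.....
.....
.....
O.XXX
OOXOX

Derivation:
Move 1: X drops in col 4, lands at row 5
Move 2: O drops in col 0, lands at row 5
Move 3: X drops in col 2, lands at row 5
Move 4: O drops in col 1, lands at row 5
Move 5: X drops in col 4, lands at row 4
Move 6: O drops in col 3, lands at row 5
Move 7: X drops in col 3, lands at row 4
Move 8: O drops in col 0, lands at row 4
Move 9: X drops in col 2, lands at row 4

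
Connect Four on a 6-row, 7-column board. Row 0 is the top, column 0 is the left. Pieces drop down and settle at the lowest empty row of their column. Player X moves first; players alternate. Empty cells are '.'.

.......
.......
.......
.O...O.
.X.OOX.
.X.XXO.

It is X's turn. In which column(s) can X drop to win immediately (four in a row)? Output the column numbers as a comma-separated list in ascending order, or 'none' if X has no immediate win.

Answer: 2

Derivation:
col 0: drop X → no win
col 1: drop X → no win
col 2: drop X → WIN!
col 3: drop X → no win
col 4: drop X → no win
col 5: drop X → no win
col 6: drop X → no win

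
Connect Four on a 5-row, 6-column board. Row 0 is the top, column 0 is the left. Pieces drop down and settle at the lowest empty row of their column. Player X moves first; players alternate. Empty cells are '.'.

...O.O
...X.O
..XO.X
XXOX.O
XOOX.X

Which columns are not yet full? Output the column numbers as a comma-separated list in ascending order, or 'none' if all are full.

col 0: top cell = '.' → open
col 1: top cell = '.' → open
col 2: top cell = '.' → open
col 3: top cell = 'O' → FULL
col 4: top cell = '.' → open
col 5: top cell = 'O' → FULL

Answer: 0,1,2,4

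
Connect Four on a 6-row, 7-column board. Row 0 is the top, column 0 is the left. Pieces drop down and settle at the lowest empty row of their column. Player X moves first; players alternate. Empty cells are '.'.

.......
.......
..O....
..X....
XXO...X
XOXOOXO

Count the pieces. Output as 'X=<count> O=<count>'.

X=7 O=6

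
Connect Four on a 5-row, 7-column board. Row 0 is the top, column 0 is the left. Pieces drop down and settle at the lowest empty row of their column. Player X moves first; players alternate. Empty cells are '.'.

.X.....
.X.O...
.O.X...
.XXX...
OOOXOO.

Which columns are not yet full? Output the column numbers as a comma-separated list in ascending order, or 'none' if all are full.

Answer: 0,2,3,4,5,6

Derivation:
col 0: top cell = '.' → open
col 1: top cell = 'X' → FULL
col 2: top cell = '.' → open
col 3: top cell = '.' → open
col 4: top cell = '.' → open
col 5: top cell = '.' → open
col 6: top cell = '.' → open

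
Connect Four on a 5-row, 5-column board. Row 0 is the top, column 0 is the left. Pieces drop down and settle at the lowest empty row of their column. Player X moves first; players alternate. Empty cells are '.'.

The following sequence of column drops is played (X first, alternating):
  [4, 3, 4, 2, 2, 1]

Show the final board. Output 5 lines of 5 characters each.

Move 1: X drops in col 4, lands at row 4
Move 2: O drops in col 3, lands at row 4
Move 3: X drops in col 4, lands at row 3
Move 4: O drops in col 2, lands at row 4
Move 5: X drops in col 2, lands at row 3
Move 6: O drops in col 1, lands at row 4

Answer: .....
.....
.....
..X.X
.OOOX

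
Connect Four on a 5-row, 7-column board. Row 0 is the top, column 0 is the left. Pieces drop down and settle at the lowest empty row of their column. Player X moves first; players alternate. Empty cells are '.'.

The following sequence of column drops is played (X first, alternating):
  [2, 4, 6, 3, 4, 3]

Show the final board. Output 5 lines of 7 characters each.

Answer: .......
.......
.......
...OX..
..XOO.X

Derivation:
Move 1: X drops in col 2, lands at row 4
Move 2: O drops in col 4, lands at row 4
Move 3: X drops in col 6, lands at row 4
Move 4: O drops in col 3, lands at row 4
Move 5: X drops in col 4, lands at row 3
Move 6: O drops in col 3, lands at row 3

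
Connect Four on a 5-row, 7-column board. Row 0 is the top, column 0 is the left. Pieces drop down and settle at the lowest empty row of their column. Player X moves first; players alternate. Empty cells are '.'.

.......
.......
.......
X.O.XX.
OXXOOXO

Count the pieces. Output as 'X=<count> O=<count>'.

X=6 O=5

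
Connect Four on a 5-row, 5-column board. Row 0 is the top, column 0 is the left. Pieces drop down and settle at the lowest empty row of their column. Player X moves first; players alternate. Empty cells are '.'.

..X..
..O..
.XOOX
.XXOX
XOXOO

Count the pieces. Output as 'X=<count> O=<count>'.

X=8 O=7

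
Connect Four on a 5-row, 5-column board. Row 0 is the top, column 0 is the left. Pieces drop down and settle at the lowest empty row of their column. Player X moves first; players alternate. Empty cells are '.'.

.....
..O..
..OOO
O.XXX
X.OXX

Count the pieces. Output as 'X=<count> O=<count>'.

X=6 O=6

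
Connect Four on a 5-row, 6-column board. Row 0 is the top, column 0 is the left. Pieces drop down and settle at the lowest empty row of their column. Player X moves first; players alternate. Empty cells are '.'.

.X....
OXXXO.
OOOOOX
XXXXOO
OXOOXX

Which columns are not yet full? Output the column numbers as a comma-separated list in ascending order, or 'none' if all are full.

col 0: top cell = '.' → open
col 1: top cell = 'X' → FULL
col 2: top cell = '.' → open
col 3: top cell = '.' → open
col 4: top cell = '.' → open
col 5: top cell = '.' → open

Answer: 0,2,3,4,5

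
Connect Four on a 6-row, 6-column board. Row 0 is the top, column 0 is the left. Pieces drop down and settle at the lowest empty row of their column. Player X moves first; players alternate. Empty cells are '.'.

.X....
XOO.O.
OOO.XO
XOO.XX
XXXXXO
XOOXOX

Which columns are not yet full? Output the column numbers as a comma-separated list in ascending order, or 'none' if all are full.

Answer: 0,2,3,4,5

Derivation:
col 0: top cell = '.' → open
col 1: top cell = 'X' → FULL
col 2: top cell = '.' → open
col 3: top cell = '.' → open
col 4: top cell = '.' → open
col 5: top cell = '.' → open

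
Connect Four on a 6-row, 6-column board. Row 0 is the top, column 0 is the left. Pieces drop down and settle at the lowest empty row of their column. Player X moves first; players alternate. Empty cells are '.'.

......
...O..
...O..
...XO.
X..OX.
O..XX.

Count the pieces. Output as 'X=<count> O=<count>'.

X=5 O=5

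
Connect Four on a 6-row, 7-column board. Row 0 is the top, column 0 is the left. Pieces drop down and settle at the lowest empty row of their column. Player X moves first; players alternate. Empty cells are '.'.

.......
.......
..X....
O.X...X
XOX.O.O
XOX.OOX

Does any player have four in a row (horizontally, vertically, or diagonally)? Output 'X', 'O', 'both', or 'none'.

X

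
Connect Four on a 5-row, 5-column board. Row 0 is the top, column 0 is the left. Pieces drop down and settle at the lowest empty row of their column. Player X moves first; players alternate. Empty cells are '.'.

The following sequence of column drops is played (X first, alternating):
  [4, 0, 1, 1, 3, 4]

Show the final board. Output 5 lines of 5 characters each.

Answer: .....
.....
.....
.O..O
OX.XX

Derivation:
Move 1: X drops in col 4, lands at row 4
Move 2: O drops in col 0, lands at row 4
Move 3: X drops in col 1, lands at row 4
Move 4: O drops in col 1, lands at row 3
Move 5: X drops in col 3, lands at row 4
Move 6: O drops in col 4, lands at row 3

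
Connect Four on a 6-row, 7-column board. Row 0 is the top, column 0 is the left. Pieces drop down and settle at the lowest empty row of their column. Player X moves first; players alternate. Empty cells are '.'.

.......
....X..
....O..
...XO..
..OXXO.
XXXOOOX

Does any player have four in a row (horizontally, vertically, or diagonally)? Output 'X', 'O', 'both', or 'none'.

none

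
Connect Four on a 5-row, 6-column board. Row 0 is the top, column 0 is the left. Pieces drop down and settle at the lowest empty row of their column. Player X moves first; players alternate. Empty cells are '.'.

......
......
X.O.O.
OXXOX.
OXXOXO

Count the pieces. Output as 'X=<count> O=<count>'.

X=7 O=7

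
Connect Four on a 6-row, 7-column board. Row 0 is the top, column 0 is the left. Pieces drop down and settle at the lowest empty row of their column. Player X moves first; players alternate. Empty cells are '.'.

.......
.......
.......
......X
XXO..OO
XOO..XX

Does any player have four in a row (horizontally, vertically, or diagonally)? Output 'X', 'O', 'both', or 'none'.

none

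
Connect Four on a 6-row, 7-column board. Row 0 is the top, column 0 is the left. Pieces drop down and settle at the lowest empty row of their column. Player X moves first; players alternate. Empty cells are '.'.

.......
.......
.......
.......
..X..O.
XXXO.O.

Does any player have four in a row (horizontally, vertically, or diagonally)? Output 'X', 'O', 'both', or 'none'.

none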